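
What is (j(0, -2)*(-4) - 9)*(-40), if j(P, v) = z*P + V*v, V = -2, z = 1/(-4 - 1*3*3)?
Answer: 1000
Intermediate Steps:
z = -1/13 (z = 1/(-4 - 3*3) = 1/(-4 - 9) = 1/(-13) = -1/13 ≈ -0.076923)
j(P, v) = -2*v - P/13 (j(P, v) = -P/13 - 2*v = -2*v - P/13)
(j(0, -2)*(-4) - 9)*(-40) = ((-2*(-2) - 1/13*0)*(-4) - 9)*(-40) = ((4 + 0)*(-4) - 9)*(-40) = (4*(-4) - 9)*(-40) = (-16 - 9)*(-40) = -25*(-40) = 1000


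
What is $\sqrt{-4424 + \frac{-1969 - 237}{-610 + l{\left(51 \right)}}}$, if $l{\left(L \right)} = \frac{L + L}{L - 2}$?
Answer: $\frac{i \sqrt{980576412046}}{14894} \approx 66.486 i$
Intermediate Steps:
$l{\left(L \right)} = \frac{2 L}{-2 + L}$
$\sqrt{-4424 + \frac{-1969 - 237}{-610 + l{\left(51 \right)}}} = \sqrt{-4424 + \frac{-1969 - 237}{-610 + 2 \cdot 51 \frac{1}{-2 + 51}}} = \sqrt{-4424 - \frac{2206}{-610 + 2 \cdot 51 \cdot \frac{1}{49}}} = \sqrt{-4424 - \frac{2206}{-610 + \frac{102}{49}}} = \sqrt{-4424 - \frac{2206}{- \frac{29788}{49}}} = \sqrt{-4424 - - \frac{54047}{14894}} = \sqrt{-4424 + \frac{54047}{14894}} = \sqrt{- \frac{65837009}{14894}} = \frac{i \sqrt{980576412046}}{14894}$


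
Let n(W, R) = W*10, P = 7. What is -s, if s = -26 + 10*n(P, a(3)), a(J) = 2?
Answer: -674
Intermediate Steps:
n(W, R) = 10*W
s = 674 (s = -26 + 10*(10*7) = -26 + 10*70 = -26 + 700 = 674)
-s = -1*674 = -674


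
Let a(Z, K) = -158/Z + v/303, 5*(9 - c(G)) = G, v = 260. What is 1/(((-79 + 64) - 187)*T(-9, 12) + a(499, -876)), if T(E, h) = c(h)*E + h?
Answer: 755985/7238814508 ≈ 0.00010443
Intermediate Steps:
c(G) = 9 - G/5
T(E, h) = h + E*(9 - h/5) (T(E, h) = (9 - h/5)*E + h = E*(9 - h/5) + h = h + E*(9 - h/5))
a(Z, K) = 260/303 - 158/Z (a(Z, K) = -158/Z + 260/303 = 260/303 - 158/Z)
1/(((-79 + 64) - 187)*T(-9, 12) + a(499, -876)) = 1/(((-79 + 64) - 187)*(12 - ⅕*(-9)*(-45 + 12)) + (260/303 - 158/499)) = 1/((-15 - 187)*(12 - ⅕*(-9)*(-33)) + (260/303 - 158*1/499)) = 1/(-202*(12 - 297/5) + (260/303 - 158/499)) = 1/(-202*(-237/5) + 81866/151197) = 1/(47874/5 + 81866/151197) = 1/(7238814508/755985) = 755985/7238814508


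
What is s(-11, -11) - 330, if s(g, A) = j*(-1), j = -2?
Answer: -328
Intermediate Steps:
s(g, A) = 2 (s(g, A) = -2*(-1) = 2)
s(-11, -11) - 330 = 2 - 330 = -328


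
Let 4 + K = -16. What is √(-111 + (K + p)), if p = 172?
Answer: √41 ≈ 6.4031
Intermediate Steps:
K = -20 (K = -4 - 16 = -20)
√(-111 + (K + p)) = √(-111 + (-20 + 172)) = √(-111 + 152) = √41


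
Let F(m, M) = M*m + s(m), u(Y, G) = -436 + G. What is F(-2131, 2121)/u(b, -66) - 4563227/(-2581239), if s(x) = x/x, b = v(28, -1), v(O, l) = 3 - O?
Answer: 5834551917052/647890989 ≈ 9005.5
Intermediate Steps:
b = -25 (b = 3 - 1*28 = 3 - 28 = -25)
s(x) = 1
F(m, M) = 1 + M*m (F(m, M) = M*m + 1 = 1 + M*m)
F(-2131, 2121)/u(b, -66) - 4563227/(-2581239) = (1 + 2121*(-2131))/(-436 - 66) - 4563227/(-2581239) = (1 - 4519851)/(-502) - 4563227*(-1/2581239) = -4519850*(-1/502) + 4563227/2581239 = 2259925/251 + 4563227/2581239 = 5834551917052/647890989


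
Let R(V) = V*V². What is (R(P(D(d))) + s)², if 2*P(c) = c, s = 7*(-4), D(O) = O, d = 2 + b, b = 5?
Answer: 14161/64 ≈ 221.27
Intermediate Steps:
d = 7 (d = 2 + 5 = 7)
s = -28
P(c) = c/2
R(V) = V³
(R(P(D(d))) + s)² = (((½)*7)³ - 28)² = ((7/2)³ - 28)² = (343/8 - 28)² = (119/8)² = 14161/64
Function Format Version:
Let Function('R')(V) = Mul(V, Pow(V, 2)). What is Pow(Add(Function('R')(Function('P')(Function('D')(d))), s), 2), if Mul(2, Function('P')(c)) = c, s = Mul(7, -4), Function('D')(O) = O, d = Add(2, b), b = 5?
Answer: Rational(14161, 64) ≈ 221.27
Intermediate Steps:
d = 7 (d = Add(2, 5) = 7)
s = -28
Function('P')(c) = Mul(Rational(1, 2), c)
Function('R')(V) = Pow(V, 3)
Pow(Add(Function('R')(Function('P')(Function('D')(d))), s), 2) = Pow(Add(Pow(Mul(Rational(1, 2), 7), 3), -28), 2) = Pow(Add(Pow(Rational(7, 2), 3), -28), 2) = Pow(Add(Rational(343, 8), -28), 2) = Pow(Rational(119, 8), 2) = Rational(14161, 64)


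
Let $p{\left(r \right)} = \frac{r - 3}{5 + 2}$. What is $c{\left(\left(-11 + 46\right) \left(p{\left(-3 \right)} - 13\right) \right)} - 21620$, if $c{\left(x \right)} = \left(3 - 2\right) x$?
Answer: $-22105$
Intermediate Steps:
$p{\left(r \right)} = - \frac{3}{7} + \frac{r}{7}$ ($p{\left(r \right)} = \frac{-3 + r}{7} = \left(-3 + r\right) \frac{1}{7} = - \frac{3}{7} + \frac{r}{7}$)
$c{\left(x \right)} = x$ ($c{\left(x \right)} = 1 x = x$)
$c{\left(\left(-11 + 46\right) \left(p{\left(-3 \right)} - 13\right) \right)} - 21620 = \left(-11 + 46\right) \left(\left(- \frac{3}{7} + \frac{1}{7} \left(-3\right)\right) - 13\right) - 21620 = 35 \left(\left(- \frac{3}{7} - \frac{3}{7}\right) - 13\right) - 21620 = 35 \left(- \frac{6}{7} - 13\right) - 21620 = 35 \left(- \frac{97}{7}\right) - 21620 = -485 - 21620 = -22105$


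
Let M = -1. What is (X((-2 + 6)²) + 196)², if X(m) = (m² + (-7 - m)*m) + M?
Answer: 6889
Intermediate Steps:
X(m) = -1 + m² + m*(-7 - m) (X(m) = (m² + (-7 - m)*m) - 1 = (m² + m*(-7 - m)) - 1 = -1 + m² + m*(-7 - m))
(X((-2 + 6)²) + 196)² = ((-1 - 7*(-2 + 6)²) + 196)² = ((-1 - 7*4²) + 196)² = ((-1 - 7*16) + 196)² = ((-1 - 112) + 196)² = (-113 + 196)² = 83² = 6889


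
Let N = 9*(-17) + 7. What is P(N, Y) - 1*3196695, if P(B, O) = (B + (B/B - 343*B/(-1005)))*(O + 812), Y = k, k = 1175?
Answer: -3601739036/1005 ≈ -3.5838e+6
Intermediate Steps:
N = -146 (N = -153 + 7 = -146)
Y = 1175
P(B, O) = (1 + 1348*B/1005)*(812 + O) (P(B, O) = (B + (1 - 343*B*(-1/1005)))*(812 + O) = (B + (1 + 343*B/1005))*(812 + O) = (1 + 1348*B/1005)*(812 + O))
P(N, Y) - 1*3196695 = (812 + 1175 + (1094576/1005)*(-146) + (1348/1005)*(-146)*1175) - 1*3196695 = (812 + 1175 - 159808096/1005 - 46249880/201) - 3196695 = -389060561/1005 - 3196695 = -3601739036/1005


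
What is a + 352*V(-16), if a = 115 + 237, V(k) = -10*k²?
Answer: -900768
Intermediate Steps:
a = 352
a + 352*V(-16) = 352 + 352*(-10*(-16)²) = 352 + 352*(-10*256) = 352 + 352*(-2560) = 352 - 901120 = -900768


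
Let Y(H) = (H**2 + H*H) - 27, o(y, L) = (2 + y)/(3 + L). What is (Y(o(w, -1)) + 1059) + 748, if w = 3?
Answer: 3585/2 ≈ 1792.5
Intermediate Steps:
o(y, L) = (2 + y)/(3 + L)
Y(H) = -27 + 2*H**2 (Y(H) = (H**2 + H**2) - 27 = 2*H**2 - 27 = -27 + 2*H**2)
(Y(o(w, -1)) + 1059) + 748 = ((-27 + 2*((2 + 3)/(3 - 1))**2) + 1059) + 748 = ((-27 + 2*(5/2)**2) + 1059) + 748 = ((-27 + 2*(25/4)) + 1059) + 748 = ((-27 + 25/2) + 1059) + 748 = (-29/2 + 1059) + 748 = 2089/2 + 748 = 3585/2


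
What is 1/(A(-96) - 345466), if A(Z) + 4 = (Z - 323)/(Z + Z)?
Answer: -192/66329821 ≈ -2.8946e-6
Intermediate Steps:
A(Z) = -4 + (-323 + Z)/(2*Z) (A(Z) = -4 + (Z - 323)/(Z + Z) = -4 + (-323 + Z)/((2*Z)) = -4 + (-323 + Z)*(1/(2*Z)) = -4 + (-323 + Z)/(2*Z))
1/(A(-96) - 345466) = 1/((½)*(-323 - 7*(-96))/(-96) - 345466) = 1/((½)*(-1/96)*(-323 + 672) - 345466) = 1/((½)*(-1/96)*349 - 345466) = 1/(-349/192 - 345466) = 1/(-66329821/192) = -192/66329821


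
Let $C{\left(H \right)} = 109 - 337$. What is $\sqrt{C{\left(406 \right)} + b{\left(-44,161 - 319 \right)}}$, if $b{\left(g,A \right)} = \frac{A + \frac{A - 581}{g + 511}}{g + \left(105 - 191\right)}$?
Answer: $\frac{59 i \sqrt{9604322}}{12142} \approx 15.059 i$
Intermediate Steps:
$b{\left(g,A \right)} = \frac{A + \frac{-581 + A}{511 + g}}{-86 + g}$ ($b{\left(g,A \right)} = \frac{A + \frac{-581 + A}{511 + g}}{g + \left(105 - 191\right)} = \frac{A + \frac{-581 + A}{511 + g}}{g - 86} = \frac{A + \frac{-581 + A}{511 + g}}{-86 + g}$)
$C{\left(H \right)} = -228$ ($C{\left(H \right)} = 109 - 337 = -228$)
$\sqrt{C{\left(406 \right)} + b{\left(-44,161 - 319 \right)}} = \sqrt{-228 + \frac{-581 + 512 \left(161 - 319\right) + \left(161 - 319\right) \left(-44\right)}{-43946 + \left(-44\right)^{2} + 425 \left(-44\right)}} = \sqrt{-228 + \frac{-581 + 512 \left(161 - 319\right) + \left(161 - 319\right) \left(-44\right)}{-43946 + 1936 - 18700}} = \sqrt{-228 + \frac{-581 + 512 \left(-158\right) - -6952}{-60710}} = \sqrt{-228 - \frac{-581 - 80896 + 6952}{60710}} = \sqrt{-228 - - \frac{14905}{12142}} = \sqrt{-228 + \frac{14905}{12142}} = \sqrt{- \frac{2753471}{12142}} = \frac{59 i \sqrt{9604322}}{12142}$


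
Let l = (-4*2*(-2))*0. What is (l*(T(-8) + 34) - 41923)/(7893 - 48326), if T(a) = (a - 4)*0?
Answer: 41923/40433 ≈ 1.0369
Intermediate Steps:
T(a) = 0 (T(a) = (-4 + a)*0 = 0)
l = 0 (l = -8*(-2)*0 = 16*0 = 0)
(l*(T(-8) + 34) - 41923)/(7893 - 48326) = (0*(0 + 34) - 41923)/(7893 - 48326) = (0*34 - 41923)/(-40433) = (0 - 41923)*(-1/40433) = -41923*(-1/40433) = 41923/40433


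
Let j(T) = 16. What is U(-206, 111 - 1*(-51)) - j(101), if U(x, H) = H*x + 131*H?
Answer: -12166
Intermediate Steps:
U(x, H) = 131*H + H*x
U(-206, 111 - 1*(-51)) - j(101) = (111 - 1*(-51))*(131 - 206) - 1*16 = (111 + 51)*(-75) - 16 = 162*(-75) - 16 = -12150 - 16 = -12166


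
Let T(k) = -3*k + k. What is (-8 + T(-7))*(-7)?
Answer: -42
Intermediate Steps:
T(k) = -2*k
(-8 + T(-7))*(-7) = (-8 - 2*(-7))*(-7) = (-8 + 14)*(-7) = 6*(-7) = -42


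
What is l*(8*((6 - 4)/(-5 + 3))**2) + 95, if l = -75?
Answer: -505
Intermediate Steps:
l*(8*((6 - 4)/(-5 + 3))**2) + 95 = -600*((6 - 4)/(-5 + 3))**2 + 95 = -600*(2/(-2))**2 + 95 = -600*(2*(-1/2))**2 + 95 = -600*(-1)**2 + 95 = -600 + 95 = -505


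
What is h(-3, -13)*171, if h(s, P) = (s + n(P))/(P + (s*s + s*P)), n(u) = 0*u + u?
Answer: -2736/35 ≈ -78.171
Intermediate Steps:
n(u) = u (n(u) = 0 + u = u)
h(s, P) = (P + s)/(P + s² + P*s) (h(s, P) = (s + P)/(P + (s*s + s*P)) = (P + s)/(P + (s² + P*s)) = (P + s)/(P + s² + P*s))
h(-3, -13)*171 = ((-13 - 3)/(-13 + (-3)² - 13*(-3)))*171 = (-16/(-13 + 9 + 39))*171 = (-16/35)*171 = ((1/35)*(-16))*171 = -16/35*171 = -2736/35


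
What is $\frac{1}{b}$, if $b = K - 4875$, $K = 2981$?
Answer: $- \frac{1}{1894} \approx -0.00052798$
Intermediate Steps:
$b = -1894$ ($b = 2981 - 4875 = -1894$)
$\frac{1}{b} = \frac{1}{-1894} = - \frac{1}{1894}$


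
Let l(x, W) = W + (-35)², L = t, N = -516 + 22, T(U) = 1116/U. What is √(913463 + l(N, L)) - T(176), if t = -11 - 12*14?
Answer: -279/44 + √914509 ≈ 949.96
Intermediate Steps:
t = -179 (t = -11 - 168 = -179)
N = -494
L = -179
l(x, W) = 1225 + W (l(x, W) = W + 1225 = 1225 + W)
√(913463 + l(N, L)) - T(176) = √(913463 + (1225 - 179)) - 1116/176 = √(913463 + 1046) - 1116/176 = √914509 - 1*279/44 = √914509 - 279/44 = -279/44 + √914509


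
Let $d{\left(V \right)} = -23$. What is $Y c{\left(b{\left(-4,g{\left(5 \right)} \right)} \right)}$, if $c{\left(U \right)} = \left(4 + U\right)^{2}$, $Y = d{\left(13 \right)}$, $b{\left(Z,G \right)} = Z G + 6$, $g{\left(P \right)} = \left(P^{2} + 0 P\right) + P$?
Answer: $-278300$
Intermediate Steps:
$g{\left(P \right)} = P + P^{2}$ ($g{\left(P \right)} = \left(P^{2} + 0\right) + P = P^{2} + P = P + P^{2}$)
$b{\left(Z,G \right)} = 6 + G Z$ ($b{\left(Z,G \right)} = G Z + 6 = 6 + G Z$)
$Y = -23$
$Y c{\left(b{\left(-4,g{\left(5 \right)} \right)} \right)} = - 23 \left(4 + \left(6 + 5 \left(1 + 5\right) \left(-4\right)\right)\right)^{2} = - 23 \left(4 + \left(6 + 5 \cdot 6 \left(-4\right)\right)\right)^{2} = - 23 \left(4 + \left(6 + 30 \left(-4\right)\right)\right)^{2} = - 23 \left(4 + \left(6 - 120\right)\right)^{2} = - 23 \left(4 - 114\right)^{2} = - 23 \left(-110\right)^{2} = \left(-23\right) 12100 = -278300$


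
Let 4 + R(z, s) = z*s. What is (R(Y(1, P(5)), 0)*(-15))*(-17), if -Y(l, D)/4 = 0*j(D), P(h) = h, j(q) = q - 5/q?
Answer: -1020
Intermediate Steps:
Y(l, D) = 0 (Y(l, D) = -0*(D - 5/D) = -4*0 = 0)
R(z, s) = -4 + s*z (R(z, s) = -4 + z*s = -4 + s*z)
(R(Y(1, P(5)), 0)*(-15))*(-17) = ((-4 + 0*0)*(-15))*(-17) = ((-4 + 0)*(-15))*(-17) = -4*(-15)*(-17) = 60*(-17) = -1020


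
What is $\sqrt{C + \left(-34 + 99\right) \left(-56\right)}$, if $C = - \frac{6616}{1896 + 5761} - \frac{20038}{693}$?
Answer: $\frac{i \sqrt{11481037998395966}}{1768767} \approx 60.579 i$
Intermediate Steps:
$C = - \frac{158015854}{5306301}$ ($C = - \frac{6616}{7657} - \frac{20038}{693} = - \frac{158015854}{5306301} \approx -29.779$)
$\sqrt{C + \left(-34 + 99\right) \left(-56\right)} = \sqrt{- \frac{158015854}{5306301} + \left(-34 + 99\right) \left(-56\right)} = \sqrt{- \frac{158015854}{5306301} + 65 \left(-56\right)} = \sqrt{- \frac{158015854}{5306301} - 3640} = \sqrt{- \frac{19472951494}{5306301}} = \frac{i \sqrt{11481037998395966}}{1768767}$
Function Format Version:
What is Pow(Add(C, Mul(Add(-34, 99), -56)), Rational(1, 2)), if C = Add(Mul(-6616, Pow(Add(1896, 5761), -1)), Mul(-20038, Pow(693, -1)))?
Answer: Mul(Rational(1, 1768767), I, Pow(11481037998395966, Rational(1, 2))) ≈ Mul(60.579, I)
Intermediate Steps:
C = Rational(-158015854, 5306301) (C = Add(Mul(-6616, Pow(7657, -1)), Mul(-20038, Rational(1, 693))) = Add(Mul(-6616, Rational(1, 7657)), Rational(-20038, 693)) = Add(Rational(-6616, 7657), Rational(-20038, 693)) = Rational(-158015854, 5306301) ≈ -29.779)
Pow(Add(C, Mul(Add(-34, 99), -56)), Rational(1, 2)) = Pow(Add(Rational(-158015854, 5306301), Mul(Add(-34, 99), -56)), Rational(1, 2)) = Pow(Add(Rational(-158015854, 5306301), Mul(65, -56)), Rational(1, 2)) = Pow(Add(Rational(-158015854, 5306301), -3640), Rational(1, 2)) = Pow(Rational(-19472951494, 5306301), Rational(1, 2)) = Mul(Rational(1, 1768767), I, Pow(11481037998395966, Rational(1, 2)))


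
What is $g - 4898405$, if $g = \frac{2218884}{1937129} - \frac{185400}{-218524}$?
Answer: $- \frac{518384737014752641}{105827294399} \approx -4.8984 \cdot 10^{6}$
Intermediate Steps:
$g = \frac{211005780954}{105827294399}$ ($g = 2218884 \cdot \frac{1}{1937129} - - \frac{46350}{54631} = \frac{2218884}{1937129} + \frac{46350}{54631} = \frac{211005780954}{105827294399} \approx 1.9939$)
$g - 4898405 = \frac{211005780954}{105827294399} - 4898405 = - \frac{518384737014752641}{105827294399}$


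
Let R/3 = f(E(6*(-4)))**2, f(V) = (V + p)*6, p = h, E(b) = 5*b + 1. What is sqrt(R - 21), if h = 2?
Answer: sqrt(1478391) ≈ 1215.9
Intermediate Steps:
E(b) = 1 + 5*b
p = 2
f(V) = 12 + 6*V (f(V) = (V + 2)*6 = (2 + V)*6 = 12 + 6*V)
R = 1478412 (R = 3*(12 + 6*(1 + 5*(6*(-4))))**2 = 3*(12 + 6*(1 + 5*(-24)))**2 = 3*(12 + 6*(1 - 120))**2 = 3*(12 + 6*(-119))**2 = 3*(12 - 714)**2 = 3*(-702)**2 = 3*492804 = 1478412)
sqrt(R - 21) = sqrt(1478412 - 21) = sqrt(1478391)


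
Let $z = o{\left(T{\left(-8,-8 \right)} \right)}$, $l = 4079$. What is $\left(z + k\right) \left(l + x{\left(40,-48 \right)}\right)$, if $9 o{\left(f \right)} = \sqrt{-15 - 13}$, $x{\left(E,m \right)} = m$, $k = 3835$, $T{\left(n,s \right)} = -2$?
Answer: $15458885 + \frac{8062 i \sqrt{7}}{9} \approx 1.5459 \cdot 10^{7} + 2370.0 i$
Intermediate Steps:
$o{\left(f \right)} = \frac{2 i \sqrt{7}}{9}$ ($o{\left(f \right)} = \frac{\sqrt{-15 - 13}}{9} = \frac{\sqrt{-28}}{9} = \frac{2 i \sqrt{7}}{9}$)
$z = \frac{2 i \sqrt{7}}{9} \approx 0.58794 i$
$\left(z + k\right) \left(l + x{\left(40,-48 \right)}\right) = \left(\frac{2 i \sqrt{7}}{9} + 3835\right) \left(4079 - 48\right) = \left(3835 + \frac{2 i \sqrt{7}}{9}\right) 4031 = 15458885 + \frac{8062 i \sqrt{7}}{9}$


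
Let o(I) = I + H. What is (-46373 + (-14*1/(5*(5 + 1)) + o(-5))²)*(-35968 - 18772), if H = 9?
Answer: 114199857968/45 ≈ 2.5378e+9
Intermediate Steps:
o(I) = 9 + I (o(I) = I + 9 = 9 + I)
(-46373 + (-14*1/(5*(5 + 1)) + o(-5))²)*(-35968 - 18772) = (-46373 + (-14*1/(5*(5 + 1)) + (9 - 5))²)*(-35968 - 18772) = (-46373 + (-14/(5*6) + 4)²)*(-54740) = (-46373 + (-14/30 + 4)²)*(-54740) = (-46373 + (-14*1/30 + 4)²)*(-54740) = (-46373 + (-7/15 + 4)²)*(-54740) = (-46373 + (53/15)²)*(-54740) = (-46373 + 2809/225)*(-54740) = -10431116/225*(-54740) = 114199857968/45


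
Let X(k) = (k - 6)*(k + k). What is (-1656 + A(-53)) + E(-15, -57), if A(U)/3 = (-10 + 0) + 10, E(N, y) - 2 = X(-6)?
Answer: -1510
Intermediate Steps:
X(k) = 2*k*(-6 + k) (X(k) = (-6 + k)*(2*k) = 2*k*(-6 + k))
E(N, y) = 146 (E(N, y) = 2 + 2*(-6)*(-6 - 6) = 2 + 2*(-6)*(-12) = 2 + 144 = 146)
A(U) = 0 (A(U) = 3*((-10 + 0) + 10) = 3*(-10 + 10) = 3*0 = 0)
(-1656 + A(-53)) + E(-15, -57) = (-1656 + 0) + 146 = -1656 + 146 = -1510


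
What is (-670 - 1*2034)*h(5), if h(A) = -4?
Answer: 10816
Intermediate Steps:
(-670 - 1*2034)*h(5) = (-670 - 1*2034)*(-4) = (-670 - 2034)*(-4) = -2704*(-4) = 10816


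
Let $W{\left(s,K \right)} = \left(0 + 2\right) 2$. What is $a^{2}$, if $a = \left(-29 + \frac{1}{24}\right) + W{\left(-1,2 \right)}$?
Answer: $\frac{358801}{576} \approx 622.92$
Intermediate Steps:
$W{\left(s,K \right)} = 4$ ($W{\left(s,K \right)} = 2 \cdot 2 = 4$)
$a = - \frac{599}{24}$ ($a = \left(-29 + \frac{1}{24}\right) + 4 = - \frac{695}{24} + 4 = - \frac{599}{24} \approx -24.958$)
$a^{2} = \left(- \frac{599}{24}\right)^{2} = \frac{358801}{576}$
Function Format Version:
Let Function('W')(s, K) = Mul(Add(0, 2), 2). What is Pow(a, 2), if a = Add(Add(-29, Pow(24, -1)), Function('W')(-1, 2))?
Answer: Rational(358801, 576) ≈ 622.92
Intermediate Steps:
Function('W')(s, K) = 4 (Function('W')(s, K) = Mul(2, 2) = 4)
a = Rational(-599, 24) (a = Add(Add(-29, Pow(24, -1)), 4) = Add(Add(-29, Rational(1, 24)), 4) = Add(Rational(-695, 24), 4) = Rational(-599, 24) ≈ -24.958)
Pow(a, 2) = Pow(Rational(-599, 24), 2) = Rational(358801, 576)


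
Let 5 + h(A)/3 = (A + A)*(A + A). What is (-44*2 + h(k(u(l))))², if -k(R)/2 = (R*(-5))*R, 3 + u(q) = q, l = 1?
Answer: 364695409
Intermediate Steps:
u(q) = -3 + q
k(R) = 10*R² (k(R) = -2*R*(-5)*R = -2*(-5*R)*R = -(-10)*R² = 10*R²)
h(A) = -15 + 12*A² (h(A) = -15 + 3*((A + A)*(A + A)) = -15 + 3*((2*A)*(2*A)) = -15 + 3*(4*A²) = -15 + 12*A²)
(-44*2 + h(k(u(l))))² = (-44*2 + (-15 + 12*(10*(-3 + 1)²)²))² = (-88 + (-15 + 12*(10*(-2)²)²))² = (-88 + (-15 + 12*(10*4)²))² = (-88 + (-15 + 12*40²))² = (-88 + (-15 + 12*1600))² = (-88 + (-15 + 19200))² = (-88 + 19185)² = 19097² = 364695409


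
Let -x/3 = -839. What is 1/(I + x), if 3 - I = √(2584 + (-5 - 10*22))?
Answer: 360/906863 + √2359/6348041 ≈ 0.00040462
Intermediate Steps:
I = 3 - √2359 (I = 3 - √(2584 + (-5 - 10*22)) = 3 - √(2584 + (-5 - 220)) = 3 - √(2584 - 225) = 3 - √2359 ≈ -45.570)
x = 2517 (x = -3*(-839) = 2517)
1/(I + x) = 1/((3 - √2359) + 2517) = 1/(2520 - √2359)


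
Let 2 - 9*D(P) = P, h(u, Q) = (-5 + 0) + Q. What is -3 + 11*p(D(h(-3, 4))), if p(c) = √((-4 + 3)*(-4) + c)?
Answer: -3 + 11*√39/3 ≈ 19.898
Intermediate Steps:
h(u, Q) = -5 + Q
D(P) = 2/9 - P/9
p(c) = √(4 + c) (p(c) = √(-1*(-4) + c) = √(4 + c))
-3 + 11*p(D(h(-3, 4))) = -3 + 11*√(4 + (2/9 - (-5 + 4)/9)) = -3 + 11*√(4 + (2/9 - ⅑*(-1))) = -3 + 11*√(4 + (2/9 + ⅑)) = -3 + 11*√(4 + ⅓) = -3 + 11*√(13/3) = -3 + 11*(√39/3) = -3 + 11*√39/3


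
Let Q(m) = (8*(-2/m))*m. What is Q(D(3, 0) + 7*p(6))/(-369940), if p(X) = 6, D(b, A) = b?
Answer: 4/92485 ≈ 4.3250e-5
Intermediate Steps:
Q(m) = -16 (Q(m) = (-16/m)*m = -16)
Q(D(3, 0) + 7*p(6))/(-369940) = -16/(-369940) = -16*(-1/369940) = 4/92485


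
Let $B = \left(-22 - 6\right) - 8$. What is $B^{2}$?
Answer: $1296$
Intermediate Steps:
$B = -36$ ($B = -28 - 8 = -36$)
$B^{2} = \left(-36\right)^{2} = 1296$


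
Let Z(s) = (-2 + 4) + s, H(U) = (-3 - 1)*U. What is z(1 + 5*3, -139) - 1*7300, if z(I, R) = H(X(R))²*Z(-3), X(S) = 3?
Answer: -7444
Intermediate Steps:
H(U) = -4*U
Z(s) = 2 + s
z(I, R) = -144 (z(I, R) = (-4*3)²*(2 - 3) = (-12)²*(-1) = 144*(-1) = -144)
z(1 + 5*3, -139) - 1*7300 = -144 - 1*7300 = -144 - 7300 = -7444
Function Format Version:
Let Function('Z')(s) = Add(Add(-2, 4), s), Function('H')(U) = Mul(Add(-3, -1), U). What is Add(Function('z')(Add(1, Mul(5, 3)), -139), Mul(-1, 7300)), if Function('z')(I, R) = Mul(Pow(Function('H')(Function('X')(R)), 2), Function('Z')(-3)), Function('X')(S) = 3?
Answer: -7444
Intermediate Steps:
Function('H')(U) = Mul(-4, U)
Function('Z')(s) = Add(2, s)
Function('z')(I, R) = -144 (Function('z')(I, R) = Mul(Pow(Mul(-4, 3), 2), Add(2, -3)) = Mul(Pow(-12, 2), -1) = Mul(144, -1) = -144)
Add(Function('z')(Add(1, Mul(5, 3)), -139), Mul(-1, 7300)) = Add(-144, Mul(-1, 7300)) = Add(-144, -7300) = -7444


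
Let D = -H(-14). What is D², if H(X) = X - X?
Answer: 0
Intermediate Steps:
H(X) = 0
D = 0 (D = -1*0 = 0)
D² = 0² = 0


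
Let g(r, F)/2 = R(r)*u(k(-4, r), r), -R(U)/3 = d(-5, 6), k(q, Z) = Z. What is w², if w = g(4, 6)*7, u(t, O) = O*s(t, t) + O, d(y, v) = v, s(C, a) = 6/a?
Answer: 6350400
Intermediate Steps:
u(t, O) = O + 6*O/t (u(t, O) = O*(6/t) + O = 6*O/t + O = O + 6*O/t)
R(U) = -18 (R(U) = -3*6 = -18)
g(r, F) = -216 - 36*r (g(r, F) = 2*(-18*r*(6 + r)/r) = 2*(-18*(6 + r)) = 2*(-108 - 18*r) = -216 - 36*r)
w = -2520 (w = (-216 - 36*4)*7 = (-216 - 144)*7 = -360*7 = -2520)
w² = (-2520)² = 6350400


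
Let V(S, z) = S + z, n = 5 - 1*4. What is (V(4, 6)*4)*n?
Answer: 40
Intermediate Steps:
n = 1 (n = 5 - 4 = 1)
(V(4, 6)*4)*n = ((4 + 6)*4)*1 = (10*4)*1 = 40*1 = 40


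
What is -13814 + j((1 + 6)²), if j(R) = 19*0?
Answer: -13814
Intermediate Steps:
j(R) = 0
-13814 + j((1 + 6)²) = -13814 + 0 = -13814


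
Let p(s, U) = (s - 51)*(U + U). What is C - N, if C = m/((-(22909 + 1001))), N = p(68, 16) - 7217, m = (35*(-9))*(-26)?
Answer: 5318108/797 ≈ 6672.7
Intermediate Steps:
m = 8190 (m = -315*(-26) = 8190)
p(s, U) = 2*U*(-51 + s) (p(s, U) = (-51 + s)*(2*U) = 2*U*(-51 + s))
N = -6673 (N = 2*16*(-51 + 68) - 7217 = 2*16*17 - 7217 = 544 - 7217 = -6673)
C = -273/797 (C = 8190/((-(22909 + 1001))) = 8190/((-1*23910)) = 8190/(-23910) = 8190*(-1/23910) = -273/797 ≈ -0.34253)
C - N = -273/797 - 1*(-6673) = -273/797 + 6673 = 5318108/797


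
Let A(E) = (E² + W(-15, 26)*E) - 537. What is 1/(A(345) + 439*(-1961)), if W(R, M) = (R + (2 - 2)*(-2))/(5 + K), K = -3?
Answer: -2/1489957 ≈ -1.3423e-6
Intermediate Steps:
W(R, M) = R/2 (W(R, M) = (R + (2 - 2)*(-2))/(5 - 3) = (R + 0*(-2))/2 = (R + 0)*(½) = R*(½) = R/2)
A(E) = -537 + E² - 15*E/2 (A(E) = (E² + ((½)*(-15))*E) - 537 = (E² - 15*E/2) - 537 = -537 + E² - 15*E/2)
1/(A(345) + 439*(-1961)) = 1/((-537 + 345² - 15/2*345) + 439*(-1961)) = 1/((-537 + 119025 - 5175/2) - 860879) = 1/(231801/2 - 860879) = 1/(-1489957/2) = -2/1489957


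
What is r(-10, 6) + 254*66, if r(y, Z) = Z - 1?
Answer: 16769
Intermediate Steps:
r(y, Z) = -1 + Z
r(-10, 6) + 254*66 = (-1 + 6) + 254*66 = 5 + 16764 = 16769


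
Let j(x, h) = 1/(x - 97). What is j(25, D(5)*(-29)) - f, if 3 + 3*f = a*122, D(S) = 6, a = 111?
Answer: -324937/72 ≈ -4513.0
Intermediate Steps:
j(x, h) = 1/(-97 + x)
f = 4513 (f = -1 + (111*122)/3 = -1 + (⅓)*13542 = -1 + 4514 = 4513)
j(25, D(5)*(-29)) - f = 1/(-97 + 25) - 1*4513 = 1/(-72) - 4513 = -1/72 - 4513 = -324937/72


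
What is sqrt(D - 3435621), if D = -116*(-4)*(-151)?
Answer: I*sqrt(3505685) ≈ 1872.3*I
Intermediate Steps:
D = -70064 (D = 464*(-151) = -70064)
sqrt(D - 3435621) = sqrt(-70064 - 3435621) = sqrt(-3505685) = I*sqrt(3505685)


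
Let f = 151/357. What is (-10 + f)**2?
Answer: 11689561/127449 ≈ 91.719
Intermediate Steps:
f = 151/357 (f = 151*(1/357) = 151/357 ≈ 0.42297)
(-10 + f)**2 = (-10 + 151/357)**2 = (-3419/357)**2 = 11689561/127449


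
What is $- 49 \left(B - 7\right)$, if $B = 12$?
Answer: $-245$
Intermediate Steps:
$- 49 \left(B - 7\right) = - 49 \left(12 - 7\right) = \left(-49\right) 5 = -245$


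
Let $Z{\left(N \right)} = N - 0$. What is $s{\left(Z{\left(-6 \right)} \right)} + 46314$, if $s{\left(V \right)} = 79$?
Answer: $46393$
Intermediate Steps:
$Z{\left(N \right)} = N$ ($Z{\left(N \right)} = N + 0 = N$)
$s{\left(Z{\left(-6 \right)} \right)} + 46314 = 79 + 46314 = 46393$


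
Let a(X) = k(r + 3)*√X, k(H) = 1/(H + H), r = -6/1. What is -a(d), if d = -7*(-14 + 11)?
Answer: √21/6 ≈ 0.76376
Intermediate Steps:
r = -6 (r = -6/1 = -6*1 = -6)
k(H) = 1/(2*H)
d = 21 (d = -7*(-3) = 21)
a(X) = -√X/6 (a(X) = (1/(2*(-6 + 3)))*√X = ((½)/(-3))*√X = ((½)*(-⅓))*√X = -√X/6)
-a(d) = -(-1)*√21/6 = √21/6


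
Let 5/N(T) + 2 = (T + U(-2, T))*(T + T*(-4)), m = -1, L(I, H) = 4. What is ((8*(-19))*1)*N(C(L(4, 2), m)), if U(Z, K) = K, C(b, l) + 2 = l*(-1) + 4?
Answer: 95/7 ≈ 13.571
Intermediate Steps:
C(b, l) = 2 - l (C(b, l) = -2 + (l*(-1) + 4) = -2 + (-l + 4) = -2 + (4 - l) = 2 - l)
N(T) = 5/(-2 - 6*T**2) (N(T) = 5/(-2 + (T + T)*(T + T*(-4))) = 5/(-2 + (2*T)*(T - 4*T)) = 5/(-2 + (2*T)*(-3*T)) = 5/(-2 - 6*T**2))
((8*(-19))*1)*N(C(L(4, 2), m)) = ((8*(-19))*1)*(-5/(2 + 6*(2 - 1*(-1))**2)) = (-152*1)*(-5/(2 + 6*(2 + 1)**2)) = -(-760)/(2 + 6*3**2) = -(-760)/(2 + 6*9) = -(-760)/(2 + 54) = -(-760)/56 = -152*(-5/56) = 95/7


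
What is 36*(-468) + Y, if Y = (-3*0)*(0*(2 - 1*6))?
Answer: -16848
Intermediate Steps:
Y = 0 (Y = 0*(0*(2 - 6)) = 0*(0*(-4)) = 0*0 = 0)
36*(-468) + Y = 36*(-468) + 0 = -16848 + 0 = -16848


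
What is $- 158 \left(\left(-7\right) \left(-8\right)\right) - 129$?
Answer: $-8977$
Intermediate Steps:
$- 158 \left(\left(-7\right) \left(-8\right)\right) - 129 = \left(-158\right) 56 - 129 = -8848 - 129 = -8977$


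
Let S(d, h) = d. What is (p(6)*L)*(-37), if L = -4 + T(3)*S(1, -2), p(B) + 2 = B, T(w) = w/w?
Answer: 444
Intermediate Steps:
T(w) = 1
p(B) = -2 + B
L = -3 (L = -4 + 1*1 = -4 + 1 = -3)
(p(6)*L)*(-37) = ((-2 + 6)*(-3))*(-37) = (4*(-3))*(-37) = -12*(-37) = 444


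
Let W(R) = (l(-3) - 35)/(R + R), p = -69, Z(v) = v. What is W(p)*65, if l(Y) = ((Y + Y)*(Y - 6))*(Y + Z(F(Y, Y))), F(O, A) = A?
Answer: 23335/138 ≈ 169.09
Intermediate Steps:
l(Y) = 4*Y²*(-6 + Y) (l(Y) = ((Y + Y)*(Y - 6))*(Y + Y) = ((2*Y)*(-6 + Y))*(2*Y) = (2*Y*(-6 + Y))*(2*Y) = 4*Y²*(-6 + Y))
W(R) = -359/(2*R) (W(R) = (4*(-3)²*(-6 - 3) - 35)/(R + R) = (4*9*(-9) - 35)/((2*R)) = (-324 - 35)*(1/(2*R)) = -359/(2*R))
W(p)*65 = -359/2/(-69)*65 = -359/2*(-1/69)*65 = (359/138)*65 = 23335/138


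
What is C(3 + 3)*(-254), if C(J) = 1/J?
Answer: -127/3 ≈ -42.333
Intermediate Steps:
C(3 + 3)*(-254) = -254/(3 + 3) = -254/6 = (⅙)*(-254) = -127/3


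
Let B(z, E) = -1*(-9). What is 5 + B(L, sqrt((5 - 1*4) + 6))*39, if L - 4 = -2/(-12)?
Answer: 356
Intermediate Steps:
L = 25/6 (L = 4 - 2/(-12) = 4 - 2*(-1/12) = 4 + 1/6 = 25/6 ≈ 4.1667)
B(z, E) = 9
5 + B(L, sqrt((5 - 1*4) + 6))*39 = 5 + 9*39 = 5 + 351 = 356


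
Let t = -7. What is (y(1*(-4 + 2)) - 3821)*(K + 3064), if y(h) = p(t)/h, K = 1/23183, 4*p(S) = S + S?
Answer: -1085166756501/92732 ≈ -1.1702e+7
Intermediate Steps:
p(S) = S/2 (p(S) = (S + S)/4 = (2*S)/4 = S/2)
K = 1/23183 ≈ 4.3135e-5
y(h) = -7/(2*h) (y(h) = ((½)*(-7))/h = -7/(2*h))
(y(1*(-4 + 2)) - 3821)*(K + 3064) = (-7/(2*(-4 + 2)) - 3821)*(1/23183 + 3064) = (-7/(2*(1*(-2))) - 3821)*(71032713/23183) = (-7/2/(-2) - 3821)*(71032713/23183) = (-7/2*(-½) - 3821)*(71032713/23183) = (7/4 - 3821)*(71032713/23183) = -15277/4*71032713/23183 = -1085166756501/92732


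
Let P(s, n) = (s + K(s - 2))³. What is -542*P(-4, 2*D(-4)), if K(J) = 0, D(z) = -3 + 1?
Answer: 34688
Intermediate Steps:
D(z) = -2
P(s, n) = s³ (P(s, n) = (s + 0)³ = s³)
-542*P(-4, 2*D(-4)) = -542*(-4)³ = -542*(-64) = 34688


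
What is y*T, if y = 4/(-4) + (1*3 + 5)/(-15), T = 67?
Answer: -1541/15 ≈ -102.73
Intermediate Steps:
y = -23/15 (y = 4*(-¼) + (3 + 5)*(-1/15) = -1 + 8*(-1/15) = -1 - 8/15 = -23/15 ≈ -1.5333)
y*T = -23/15*67 = -1541/15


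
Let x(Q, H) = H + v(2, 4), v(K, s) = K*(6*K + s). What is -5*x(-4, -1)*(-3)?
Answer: 465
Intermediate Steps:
v(K, s) = K*(s + 6*K)
x(Q, H) = 32 + H (x(Q, H) = H + 2*(4 + 6*2) = H + 2*(4 + 12) = H + 2*16 = H + 32 = 32 + H)
-5*x(-4, -1)*(-3) = -5*(32 - 1)*(-3) = -5*31*(-3) = -155*(-3) = 465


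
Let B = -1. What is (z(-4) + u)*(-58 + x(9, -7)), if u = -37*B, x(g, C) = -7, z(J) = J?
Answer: -2145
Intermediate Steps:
u = 37 (u = -37*(-1) = 37)
(z(-4) + u)*(-58 + x(9, -7)) = (-4 + 37)*(-58 - 7) = 33*(-65) = -2145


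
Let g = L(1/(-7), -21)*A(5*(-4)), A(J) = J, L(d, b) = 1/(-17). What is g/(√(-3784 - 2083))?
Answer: -20*I*√5867/99739 ≈ -0.015359*I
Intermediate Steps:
L(d, b) = -1/17
g = 20/17 (g = -5*(-4)/17 = -1/17*(-20) = 20/17 ≈ 1.1765)
g/(√(-3784 - 2083)) = 20/(17*(√(-3784 - 2083))) = 20/(17*(√(-5867))) = 20/(17*((I*√5867))) = 20*(-I*√5867/5867)/17 = -20*I*√5867/99739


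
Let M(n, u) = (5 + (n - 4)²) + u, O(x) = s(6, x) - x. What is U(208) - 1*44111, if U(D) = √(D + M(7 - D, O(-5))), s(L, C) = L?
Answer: -44111 + √42249 ≈ -43905.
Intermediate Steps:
O(x) = 6 - x
M(n, u) = 5 + u + (-4 + n)² (M(n, u) = (5 + (-4 + n)²) + u = 5 + u + (-4 + n)²)
U(D) = √(16 + D + (3 - D)²) (U(D) = √(D + (5 + (6 - 1*(-5)) + (-4 + (7 - D))²)) = √(D + (5 + (6 + 5) + (3 - D)²)) = √(D + (5 + 11 + (3 - D)²)) = √(D + (16 + (3 - D)²)) = √(16 + D + (3 - D)²))
U(208) - 1*44111 = √(16 + 208 + (-3 + 208)²) - 1*44111 = √(16 + 208 + 205²) - 44111 = √(16 + 208 + 42025) - 44111 = √42249 - 44111 = -44111 + √42249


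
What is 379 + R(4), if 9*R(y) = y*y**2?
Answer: 3475/9 ≈ 386.11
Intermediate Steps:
R(y) = y**3/9 (R(y) = (y*y**2)/9 = y**3/9)
379 + R(4) = 379 + (1/9)*4**3 = 379 + (1/9)*64 = 379 + 64/9 = 3475/9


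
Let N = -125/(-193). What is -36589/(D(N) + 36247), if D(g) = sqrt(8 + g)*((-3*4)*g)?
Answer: -9534425617051531/9445302903616513 - 10592515500*sqrt(322117)/9445302903616513 ≈ -1.0101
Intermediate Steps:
N = 125/193 (N = -125*(-1/193) = 125/193 ≈ 0.64767)
D(g) = -12*g*sqrt(8 + g) (D(g) = sqrt(8 + g)*(-12*g) = -12*g*sqrt(8 + g))
-36589/(D(N) + 36247) = -36589/(-12*125/193*sqrt(8 + 125/193) + 36247) = -36589/(-12*125/193*sqrt(1669/193) + 36247) = -36589/(-12*125/193*sqrt(322117)/193 + 36247) = -36589/(-1500*sqrt(322117)/37249 + 36247) = -36589/(36247 - 1500*sqrt(322117)/37249)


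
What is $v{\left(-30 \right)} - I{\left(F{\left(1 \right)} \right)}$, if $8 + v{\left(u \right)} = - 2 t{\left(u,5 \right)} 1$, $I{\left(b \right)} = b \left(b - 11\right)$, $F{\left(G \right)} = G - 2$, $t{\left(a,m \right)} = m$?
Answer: $-30$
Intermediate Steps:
$F{\left(G \right)} = -2 + G$ ($F{\left(G \right)} = G - 2 = -2 + G$)
$I{\left(b \right)} = b \left(-11 + b\right)$
$v{\left(u \right)} = -18$ ($v{\left(u \right)} = -8 + \left(-2\right) 5 \cdot 1 = -8 - 10 = -18$)
$v{\left(-30 \right)} - I{\left(F{\left(1 \right)} \right)} = -18 - \left(-2 + 1\right) \left(-11 + \left(-2 + 1\right)\right) = -18 - - (-11 - 1) = -18 - \left(-1\right) \left(-12\right) = -18 - 12 = -30$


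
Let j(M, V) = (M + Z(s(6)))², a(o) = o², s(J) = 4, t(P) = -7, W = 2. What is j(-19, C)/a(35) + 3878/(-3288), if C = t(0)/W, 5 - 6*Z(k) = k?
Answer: -1344118/1510425 ≈ -0.88989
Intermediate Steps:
Z(k) = ⅚ - k/6
C = -7/2 ≈ -3.5000
j(M, V) = (⅙ + M)² (j(M, V) = (M + (⅚ - ⅙*4))² = (M + (⅚ - ⅔))² = (M + ⅙)² = (⅙ + M)²)
j(-19, C)/a(35) + 3878/(-3288) = ((1 + 6*(-19))²/36)/(35²) + 3878/(-3288) = ((1 - 114)²/36)/1225 + 3878*(-1/3288) = ((1/36)*(-113)²)*(1/1225) - 1939/1644 = ((1/36)*12769)*(1/1225) - 1939/1644 = (12769/36)*(1/1225) - 1939/1644 = 12769/44100 - 1939/1644 = -1344118/1510425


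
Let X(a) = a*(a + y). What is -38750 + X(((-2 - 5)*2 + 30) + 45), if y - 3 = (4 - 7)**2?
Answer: -34297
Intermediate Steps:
y = 12 (y = 3 + (4 - 7)**2 = 3 + (-3)**2 = 3 + 9 = 12)
X(a) = a*(12 + a) (X(a) = a*(a + 12) = a*(12 + a))
-38750 + X(((-2 - 5)*2 + 30) + 45) = -38750 + (((-2 - 5)*2 + 30) + 45)*(12 + (((-2 - 5)*2 + 30) + 45)) = -38750 + ((-7*2 + 30) + 45)*(12 + ((-7*2 + 30) + 45)) = -38750 + ((-14 + 30) + 45)*(12 + ((-14 + 30) + 45)) = -38750 + (16 + 45)*(12 + (16 + 45)) = -38750 + 61*(12 + 61) = -38750 + 61*73 = -38750 + 4453 = -34297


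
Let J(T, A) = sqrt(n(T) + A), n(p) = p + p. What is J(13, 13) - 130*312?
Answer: -40560 + sqrt(39) ≈ -40554.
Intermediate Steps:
n(p) = 2*p
J(T, A) = sqrt(A + 2*T) (J(T, A) = sqrt(2*T + A) = sqrt(A + 2*T))
J(13, 13) - 130*312 = sqrt(13 + 2*13) - 130*312 = sqrt(13 + 26) - 40560 = sqrt(39) - 40560 = -40560 + sqrt(39)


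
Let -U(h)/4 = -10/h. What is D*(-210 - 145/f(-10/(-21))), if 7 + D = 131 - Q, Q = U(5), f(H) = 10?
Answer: -26042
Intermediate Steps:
U(h) = 40/h (U(h) = -(-40)/h = 40/h)
Q = 8 (Q = 40/5 = 40*(⅕) = 8)
D = 116 (D = -7 + (131 - 1*8) = -7 + (131 - 8) = -7 + 123 = 116)
D*(-210 - 145/f(-10/(-21))) = 116*(-210 - 145/10) = 116*(-210 - 145*⅒) = 116*(-210 - 29/2) = 116*(-449/2) = -26042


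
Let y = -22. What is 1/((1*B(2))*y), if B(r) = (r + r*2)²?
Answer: -1/792 ≈ -0.0012626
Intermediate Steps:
B(r) = 9*r² (B(r) = (r + 2*r)² = (3*r)² = 9*r²)
1/((1*B(2))*y) = 1/((1*(9*2²))*(-22)) = 1/((1*(9*4))*(-22)) = 1/((1*36)*(-22)) = 1/(36*(-22)) = 1/(-792) = -1/792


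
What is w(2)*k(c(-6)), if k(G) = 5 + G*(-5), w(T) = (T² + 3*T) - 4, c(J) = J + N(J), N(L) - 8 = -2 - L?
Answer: -150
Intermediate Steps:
N(L) = 6 - L (N(L) = 8 + (-2 - L) = 6 - L)
c(J) = 6 (c(J) = J + (6 - J) = 6)
w(T) = -4 + T² + 3*T
k(G) = 5 - 5*G
w(2)*k(c(-6)) = (-4 + 2² + 3*2)*(5 - 5*6) = (-4 + 4 + 6)*(5 - 30) = 6*(-25) = -150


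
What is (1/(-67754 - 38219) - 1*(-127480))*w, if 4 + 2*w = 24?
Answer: 135094380390/105973 ≈ 1.2748e+6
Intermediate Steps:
w = 10 (w = -2 + (½)*24 = -2 + 12 = 10)
(1/(-67754 - 38219) - 1*(-127480))*w = (1/(-67754 - 38219) - 1*(-127480))*10 = (1/(-105973) + 127480)*10 = (-1/105973 + 127480)*10 = (13509438039/105973)*10 = 135094380390/105973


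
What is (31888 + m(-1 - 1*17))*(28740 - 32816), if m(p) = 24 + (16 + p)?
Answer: -130065160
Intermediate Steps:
m(p) = 40 + p
(31888 + m(-1 - 1*17))*(28740 - 32816) = (31888 + (40 + (-1 - 1*17)))*(28740 - 32816) = (31888 + (40 + (-1 - 17)))*(-4076) = (31888 + (40 - 18))*(-4076) = (31888 + 22)*(-4076) = 31910*(-4076) = -130065160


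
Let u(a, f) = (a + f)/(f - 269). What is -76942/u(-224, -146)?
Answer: -3193093/37 ≈ -86300.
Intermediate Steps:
u(a, f) = (a + f)/(-269 + f)
-76942/u(-224, -146) = -76942*(-269 - 146)/(-224 - 146) = -76942/(-370/(-415)) = -76942/((-1/415*(-370))) = -76942/74/83 = -76942*83/74 = -3193093/37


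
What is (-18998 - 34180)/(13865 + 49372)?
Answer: -17726/21079 ≈ -0.84093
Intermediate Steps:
(-18998 - 34180)/(13865 + 49372) = -53178/63237 = -53178*1/63237 = -17726/21079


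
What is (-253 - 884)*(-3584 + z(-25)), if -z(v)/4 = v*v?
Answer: 6917508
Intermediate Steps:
z(v) = -4*v² (z(v) = -4*v*v = -4*v²)
(-253 - 884)*(-3584 + z(-25)) = (-253 - 884)*(-3584 - 4*(-25)²) = -1137*(-3584 - 4*625) = -1137*(-3584 - 2500) = -1137*(-6084) = 6917508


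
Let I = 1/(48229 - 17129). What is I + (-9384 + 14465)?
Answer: 158019101/31100 ≈ 5081.0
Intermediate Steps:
I = 1/31100 ≈ 3.2154e-5
I + (-9384 + 14465) = 1/31100 + (-9384 + 14465) = 1/31100 + 5081 = 158019101/31100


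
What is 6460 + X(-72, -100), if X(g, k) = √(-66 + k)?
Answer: 6460 + I*√166 ≈ 6460.0 + 12.884*I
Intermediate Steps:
6460 + X(-72, -100) = 6460 + √(-66 - 100) = 6460 + √(-166) = 6460 + I*√166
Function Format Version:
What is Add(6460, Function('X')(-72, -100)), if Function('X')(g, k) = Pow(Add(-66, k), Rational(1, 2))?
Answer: Add(6460, Mul(I, Pow(166, Rational(1, 2)))) ≈ Add(6460.0, Mul(12.884, I))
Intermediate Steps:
Add(6460, Function('X')(-72, -100)) = Add(6460, Pow(Add(-66, -100), Rational(1, 2))) = Add(6460, Pow(-166, Rational(1, 2))) = Add(6460, Mul(I, Pow(166, Rational(1, 2))))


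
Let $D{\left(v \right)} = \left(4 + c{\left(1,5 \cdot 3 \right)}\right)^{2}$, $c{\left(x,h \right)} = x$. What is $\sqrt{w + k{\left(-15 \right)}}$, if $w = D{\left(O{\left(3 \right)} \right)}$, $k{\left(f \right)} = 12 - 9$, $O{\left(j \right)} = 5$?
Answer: $2 \sqrt{7} \approx 5.2915$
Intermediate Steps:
$k{\left(f \right)} = 3$
$D{\left(v \right)} = 25$ ($D{\left(v \right)} = \left(4 + 1\right)^{2} = 5^{2} = 25$)
$w = 25$
$\sqrt{w + k{\left(-15 \right)}} = \sqrt{25 + 3} = \sqrt{28} = 2 \sqrt{7}$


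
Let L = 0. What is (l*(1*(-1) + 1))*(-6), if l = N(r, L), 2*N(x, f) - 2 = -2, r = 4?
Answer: 0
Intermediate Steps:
N(x, f) = 0 (N(x, f) = 1 + (1/2)*(-2) = 1 - 1 = 0)
l = 0
(l*(1*(-1) + 1))*(-6) = (0*(1*(-1) + 1))*(-6) = (0*(-1 + 1))*(-6) = (0*0)*(-6) = 0*(-6) = 0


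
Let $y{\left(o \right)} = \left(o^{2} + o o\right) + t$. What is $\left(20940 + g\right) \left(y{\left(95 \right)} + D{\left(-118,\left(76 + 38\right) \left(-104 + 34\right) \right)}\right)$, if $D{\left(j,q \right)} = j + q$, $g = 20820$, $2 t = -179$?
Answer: $411858000$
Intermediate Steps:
$t = - \frac{179}{2}$ ($t = \frac{1}{2} \left(-179\right) = - \frac{179}{2} \approx -89.5$)
$y{\left(o \right)} = - \frac{179}{2} + 2 o^{2}$ ($y{\left(o \right)} = \left(o^{2} + o o\right) - \frac{179}{2} = \left(o^{2} + o^{2}\right) - \frac{179}{2} = 2 o^{2} - \frac{179}{2} = - \frac{179}{2} + 2 o^{2}$)
$\left(20940 + g\right) \left(y{\left(95 \right)} + D{\left(-118,\left(76 + 38\right) \left(-104 + 34\right) \right)}\right) = \left(20940 + 20820\right) \left(\left(- \frac{179}{2} + 2 \cdot 95^{2}\right) + \left(-118 + \left(76 + 38\right) \left(-104 + 34\right)\right)\right) = 41760 \left(\left(- \frac{179}{2} + 2 \cdot 9025\right) + \left(-118 + 114 \left(-70\right)\right)\right) = 41760 \left(\left(- \frac{179}{2} + 18050\right) - 8098\right) = 41760 \left(\frac{35921}{2} - 8098\right) = 41760 \cdot \frac{19725}{2} = 411858000$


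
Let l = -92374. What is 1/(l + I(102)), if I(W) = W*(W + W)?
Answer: -1/71566 ≈ -1.3973e-5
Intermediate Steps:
I(W) = 2*W**2 (I(W) = W*(2*W) = 2*W**2)
1/(l + I(102)) = 1/(-92374 + 2*102**2) = 1/(-92374 + 2*10404) = 1/(-92374 + 20808) = 1/(-71566) = -1/71566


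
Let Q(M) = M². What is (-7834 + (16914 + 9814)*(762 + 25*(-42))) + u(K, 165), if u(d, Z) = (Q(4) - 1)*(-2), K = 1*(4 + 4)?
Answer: -7705528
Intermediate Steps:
K = 8 (K = 1*8 = 8)
u(d, Z) = -30 (u(d, Z) = (4² - 1)*(-2) = (16 - 1)*(-2) = 15*(-2) = -30)
(-7834 + (16914 + 9814)*(762 + 25*(-42))) + u(K, 165) = (-7834 + (16914 + 9814)*(762 + 25*(-42))) - 30 = (-7834 + 26728*(762 - 1050)) - 30 = (-7834 + 26728*(-288)) - 30 = (-7834 - 7697664) - 30 = -7705498 - 30 = -7705528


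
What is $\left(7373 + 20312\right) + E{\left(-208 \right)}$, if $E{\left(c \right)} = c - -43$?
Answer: $27520$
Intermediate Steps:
$E{\left(c \right)} = 43 + c$ ($E{\left(c \right)} = c + 43 = 43 + c$)
$\left(7373 + 20312\right) + E{\left(-208 \right)} = \left(7373 + 20312\right) + \left(43 - 208\right) = 27685 - 165 = 27520$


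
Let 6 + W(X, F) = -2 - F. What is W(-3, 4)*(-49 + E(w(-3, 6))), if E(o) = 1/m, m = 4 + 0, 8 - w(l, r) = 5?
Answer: 585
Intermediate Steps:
w(l, r) = 3 (w(l, r) = 8 - 1*5 = 8 - 5 = 3)
W(X, F) = -8 - F (W(X, F) = -6 + (-2 - F) = -8 - F)
m = 4
E(o) = 1/4
W(-3, 4)*(-49 + E(w(-3, 6))) = (-8 - 1*4)*(-49 + 1/4) = (-8 - 4)*(-195/4) = -12*(-195/4) = 585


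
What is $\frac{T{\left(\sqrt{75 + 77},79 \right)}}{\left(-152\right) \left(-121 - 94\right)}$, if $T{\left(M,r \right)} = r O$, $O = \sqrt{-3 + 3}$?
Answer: $0$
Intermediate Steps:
$O = 0$ ($O = \sqrt{0} = 0$)
$T{\left(M,r \right)} = 0$ ($T{\left(M,r \right)} = r 0 = 0$)
$\frac{T{\left(\sqrt{75 + 77},79 \right)}}{\left(-152\right) \left(-121 - 94\right)} = \frac{0}{\left(-152\right) \left(-121 - 94\right)} = \frac{0}{\left(-152\right) \left(-215\right)} = \frac{0}{32680} = 0 \cdot \frac{1}{32680} = 0$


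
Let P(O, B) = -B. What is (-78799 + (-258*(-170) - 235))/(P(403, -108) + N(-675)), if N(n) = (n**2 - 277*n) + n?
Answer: -818/14931 ≈ -0.054785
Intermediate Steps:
N(n) = n**2 - 276*n
(-78799 + (-258*(-170) - 235))/(P(403, -108) + N(-675)) = (-78799 + (-258*(-170) - 235))/(-1*(-108) - 675*(-276 - 675)) = (-78799 + (43860 - 235))/(108 - 675*(-951)) = (-78799 + 43625)/(108 + 641925) = -35174/642033 = -35174*1/642033 = -818/14931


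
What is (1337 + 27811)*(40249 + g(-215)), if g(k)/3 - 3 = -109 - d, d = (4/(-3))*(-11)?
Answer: 1162626276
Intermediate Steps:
d = 44/3 (d = (4*(-⅓))*(-11) = -4/3*(-11) = 44/3 ≈ 14.667)
g(k) = -362 (g(k) = 9 + 3*(-109 - 1*44/3) = 9 + 3*(-109 - 44/3) = 9 + 3*(-371/3) = 9 - 371 = -362)
(1337 + 27811)*(40249 + g(-215)) = (1337 + 27811)*(40249 - 362) = 29148*39887 = 1162626276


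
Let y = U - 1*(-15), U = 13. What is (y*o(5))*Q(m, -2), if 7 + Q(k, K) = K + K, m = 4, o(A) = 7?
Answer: -2156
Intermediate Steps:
y = 28 (y = 13 - 1*(-15) = 13 + 15 = 28)
Q(k, K) = -7 + 2*K (Q(k, K) = -7 + (K + K) = -7 + 2*K)
(y*o(5))*Q(m, -2) = (28*7)*(-7 + 2*(-2)) = 196*(-7 - 4) = 196*(-11) = -2156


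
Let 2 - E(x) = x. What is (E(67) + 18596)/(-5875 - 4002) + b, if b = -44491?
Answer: -439456138/9877 ≈ -44493.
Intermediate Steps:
E(x) = 2 - x
(E(67) + 18596)/(-5875 - 4002) + b = ((2 - 1*67) + 18596)/(-5875 - 4002) - 44491 = ((2 - 67) + 18596)/(-9877) - 44491 = (-65 + 18596)*(-1/9877) - 44491 = 18531*(-1/9877) - 44491 = -18531/9877 - 44491 = -439456138/9877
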